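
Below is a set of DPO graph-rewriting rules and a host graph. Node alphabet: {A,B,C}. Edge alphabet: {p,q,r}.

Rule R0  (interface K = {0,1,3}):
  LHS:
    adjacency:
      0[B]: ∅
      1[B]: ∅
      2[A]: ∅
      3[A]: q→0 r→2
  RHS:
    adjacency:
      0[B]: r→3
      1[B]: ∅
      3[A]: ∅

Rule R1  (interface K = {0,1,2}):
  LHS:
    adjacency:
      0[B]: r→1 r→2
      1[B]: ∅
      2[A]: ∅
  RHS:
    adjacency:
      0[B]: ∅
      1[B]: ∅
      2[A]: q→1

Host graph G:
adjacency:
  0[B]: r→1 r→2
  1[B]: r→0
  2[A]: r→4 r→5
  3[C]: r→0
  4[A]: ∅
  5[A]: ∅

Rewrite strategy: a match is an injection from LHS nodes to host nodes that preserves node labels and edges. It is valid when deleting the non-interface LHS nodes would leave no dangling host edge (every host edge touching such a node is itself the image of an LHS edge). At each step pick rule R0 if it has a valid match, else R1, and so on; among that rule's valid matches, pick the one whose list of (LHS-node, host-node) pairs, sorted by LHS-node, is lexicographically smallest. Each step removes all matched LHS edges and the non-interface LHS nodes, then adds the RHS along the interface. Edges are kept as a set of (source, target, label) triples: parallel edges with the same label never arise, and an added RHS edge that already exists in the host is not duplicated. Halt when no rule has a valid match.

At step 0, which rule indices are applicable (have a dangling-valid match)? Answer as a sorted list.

Answer: [R1]

Derivation:
R0: no valid match — LHS pattern not found
R1: 1 valid match — {0↦0, 1↦1, 2↦2}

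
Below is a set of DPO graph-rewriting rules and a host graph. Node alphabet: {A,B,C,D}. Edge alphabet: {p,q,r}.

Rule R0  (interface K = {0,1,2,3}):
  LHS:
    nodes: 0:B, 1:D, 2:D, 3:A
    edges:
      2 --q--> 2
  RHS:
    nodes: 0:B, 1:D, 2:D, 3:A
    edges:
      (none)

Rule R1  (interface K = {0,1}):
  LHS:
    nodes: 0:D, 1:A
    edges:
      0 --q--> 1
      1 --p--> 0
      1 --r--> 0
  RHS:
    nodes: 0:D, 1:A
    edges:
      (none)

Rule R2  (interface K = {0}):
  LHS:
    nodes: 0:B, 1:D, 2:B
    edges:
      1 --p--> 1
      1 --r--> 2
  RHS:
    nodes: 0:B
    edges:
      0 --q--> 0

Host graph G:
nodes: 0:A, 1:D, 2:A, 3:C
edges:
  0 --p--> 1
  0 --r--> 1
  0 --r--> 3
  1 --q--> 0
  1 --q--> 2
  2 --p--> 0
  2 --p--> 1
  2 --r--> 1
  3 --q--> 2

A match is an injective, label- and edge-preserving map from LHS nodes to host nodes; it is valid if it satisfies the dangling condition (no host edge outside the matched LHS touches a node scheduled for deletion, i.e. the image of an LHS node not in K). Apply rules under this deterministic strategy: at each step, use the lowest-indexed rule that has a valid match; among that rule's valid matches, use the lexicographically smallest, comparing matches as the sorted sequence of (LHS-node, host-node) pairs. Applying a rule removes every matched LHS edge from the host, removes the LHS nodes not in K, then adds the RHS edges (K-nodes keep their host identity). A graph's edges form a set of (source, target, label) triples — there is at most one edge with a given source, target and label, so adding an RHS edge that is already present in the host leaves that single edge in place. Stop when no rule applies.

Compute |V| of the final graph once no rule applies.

start.  V:4 E:9  edges: 0-p->1 0-r->1 0-r->3 1-q->0 1-q->2 2-p->0 2-p->1 2-r->1 3-q->2
1. fire R1 via {0↦1, 1↦0}  →  V:4 E:6  edges: 0-r->3 1-q->2 2-p->0 2-p->1 2-r->1 3-q->2
2. fire R1 via {0↦1, 1↦2}  →  V:4 E:3  edges: 0-r->3 2-p->0 3-q->2
halt: no rule applies after step 2
NF nodes: {0:A, 1:D, 2:A, 3:C}

Answer: 4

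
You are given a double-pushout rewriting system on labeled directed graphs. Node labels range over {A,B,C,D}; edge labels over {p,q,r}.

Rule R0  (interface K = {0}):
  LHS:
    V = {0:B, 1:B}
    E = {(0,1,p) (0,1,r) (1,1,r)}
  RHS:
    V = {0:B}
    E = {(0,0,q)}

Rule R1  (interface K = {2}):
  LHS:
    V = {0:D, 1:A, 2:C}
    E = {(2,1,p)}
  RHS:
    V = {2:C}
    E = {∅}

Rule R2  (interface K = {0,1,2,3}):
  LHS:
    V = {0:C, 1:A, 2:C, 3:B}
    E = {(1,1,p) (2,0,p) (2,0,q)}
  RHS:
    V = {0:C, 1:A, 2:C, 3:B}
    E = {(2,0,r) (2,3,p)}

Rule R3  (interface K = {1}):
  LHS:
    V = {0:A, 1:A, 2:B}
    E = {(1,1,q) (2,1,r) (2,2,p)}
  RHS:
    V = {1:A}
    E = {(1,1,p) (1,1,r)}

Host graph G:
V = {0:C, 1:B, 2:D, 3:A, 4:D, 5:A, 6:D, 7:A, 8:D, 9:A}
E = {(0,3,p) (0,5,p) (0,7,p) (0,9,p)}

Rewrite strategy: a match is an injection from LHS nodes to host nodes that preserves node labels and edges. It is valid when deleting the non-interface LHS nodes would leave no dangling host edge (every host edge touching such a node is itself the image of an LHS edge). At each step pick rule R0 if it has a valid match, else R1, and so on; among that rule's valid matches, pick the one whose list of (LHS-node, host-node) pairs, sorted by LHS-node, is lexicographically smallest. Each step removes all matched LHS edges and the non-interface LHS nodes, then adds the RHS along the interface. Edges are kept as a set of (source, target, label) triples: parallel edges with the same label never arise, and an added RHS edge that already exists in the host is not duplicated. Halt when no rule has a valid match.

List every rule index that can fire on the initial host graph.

R0: no valid match — LHS pattern not found
R1: 16 valid matches — {0↦2, 1↦3, 2↦0}, {0↦2, 1↦5, 2↦0}, {0↦2, 1↦7, 2↦0} (+13 more)
R2: no valid match — LHS pattern not found
R3: no valid match — LHS pattern not found

Answer: [R1]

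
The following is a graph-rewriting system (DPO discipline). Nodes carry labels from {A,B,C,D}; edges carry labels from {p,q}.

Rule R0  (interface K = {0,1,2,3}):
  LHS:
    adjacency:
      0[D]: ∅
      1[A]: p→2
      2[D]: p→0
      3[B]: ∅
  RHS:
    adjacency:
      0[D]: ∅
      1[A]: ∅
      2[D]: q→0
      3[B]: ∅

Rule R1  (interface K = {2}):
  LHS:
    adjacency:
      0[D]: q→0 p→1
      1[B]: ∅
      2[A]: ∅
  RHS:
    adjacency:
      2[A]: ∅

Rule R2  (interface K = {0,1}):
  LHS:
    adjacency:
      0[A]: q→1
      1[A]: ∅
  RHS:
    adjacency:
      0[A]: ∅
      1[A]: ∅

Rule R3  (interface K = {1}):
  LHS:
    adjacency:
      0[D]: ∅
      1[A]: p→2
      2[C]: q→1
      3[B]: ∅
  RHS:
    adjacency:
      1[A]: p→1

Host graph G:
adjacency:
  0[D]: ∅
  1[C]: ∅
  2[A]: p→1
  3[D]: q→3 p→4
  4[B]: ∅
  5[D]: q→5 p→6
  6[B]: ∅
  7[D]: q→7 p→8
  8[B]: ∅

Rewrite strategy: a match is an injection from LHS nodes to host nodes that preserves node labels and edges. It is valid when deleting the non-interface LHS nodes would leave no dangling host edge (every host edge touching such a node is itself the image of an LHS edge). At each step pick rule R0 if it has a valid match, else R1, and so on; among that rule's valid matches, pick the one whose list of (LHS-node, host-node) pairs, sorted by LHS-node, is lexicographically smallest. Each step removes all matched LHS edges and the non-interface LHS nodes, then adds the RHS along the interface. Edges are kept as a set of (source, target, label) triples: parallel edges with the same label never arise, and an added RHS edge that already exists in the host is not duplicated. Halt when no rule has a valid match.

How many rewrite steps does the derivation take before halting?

Answer: 3

Rewrite trace:
initial: |V|=9 |E|=7  E = 2-p->1 3-q->3 3-p->4 5-q->5 5-p->6 7-q->7 7-p->8
step 1: apply R1 at {0↦3, 1↦4, 2↦2}  → |V|=7 |E|=5  E = 2-p->1 5-q->5 5-p->6 7-q->7 7-p->8
step 2: apply R1 at {0↦5, 1↦6, 2↦2}  → |V|=5 |E|=3  E = 2-p->1 7-q->7 7-p->8
step 3: apply R1 at {0↦7, 1↦8, 2↦2}  → |V|=3 |E|=1  E = 2-p->1
normal form: no rule applies after step 3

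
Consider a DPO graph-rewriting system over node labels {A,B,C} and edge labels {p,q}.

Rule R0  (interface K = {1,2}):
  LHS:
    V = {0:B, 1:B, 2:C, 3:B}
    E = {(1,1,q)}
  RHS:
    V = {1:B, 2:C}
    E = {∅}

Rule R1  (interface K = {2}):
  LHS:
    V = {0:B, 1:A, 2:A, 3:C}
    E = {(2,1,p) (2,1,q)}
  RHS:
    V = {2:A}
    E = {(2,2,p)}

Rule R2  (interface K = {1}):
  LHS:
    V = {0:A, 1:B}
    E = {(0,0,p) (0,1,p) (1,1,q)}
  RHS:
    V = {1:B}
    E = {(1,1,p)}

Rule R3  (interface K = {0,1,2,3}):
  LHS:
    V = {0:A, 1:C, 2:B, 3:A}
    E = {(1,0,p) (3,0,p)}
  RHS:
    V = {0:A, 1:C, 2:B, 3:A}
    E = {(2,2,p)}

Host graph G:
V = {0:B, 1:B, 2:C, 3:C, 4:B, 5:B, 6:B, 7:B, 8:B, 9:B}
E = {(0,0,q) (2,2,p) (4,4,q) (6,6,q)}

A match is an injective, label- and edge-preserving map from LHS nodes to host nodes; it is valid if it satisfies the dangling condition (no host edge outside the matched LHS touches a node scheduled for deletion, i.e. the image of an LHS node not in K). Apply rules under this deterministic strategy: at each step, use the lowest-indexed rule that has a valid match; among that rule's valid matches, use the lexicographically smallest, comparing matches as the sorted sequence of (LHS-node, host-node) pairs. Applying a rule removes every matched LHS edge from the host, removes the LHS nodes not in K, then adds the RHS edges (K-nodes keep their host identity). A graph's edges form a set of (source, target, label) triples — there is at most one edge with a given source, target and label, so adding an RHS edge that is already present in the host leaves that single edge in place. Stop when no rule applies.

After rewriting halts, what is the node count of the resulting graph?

Answer: 4

Rewrite trace:
start.  V:10 E:4  edges: 0-q->0 2-p->2 4-q->4 6-q->6
1. fire R0 via {0↦1, 1↦0, 2↦2, 3↦5}  →  V:8 E:3  edges: 2-p->2 4-q->4 6-q->6
2. fire R0 via {0↦0, 1↦4, 2↦2, 3↦7}  →  V:6 E:2  edges: 2-p->2 6-q->6
3. fire R0 via {0↦4, 1↦6, 2↦2, 3↦8}  →  V:4 E:1  edges: 2-p->2
normal form: no rule applies after step 3
NF nodes: {2:C, 3:C, 6:B, 9:B}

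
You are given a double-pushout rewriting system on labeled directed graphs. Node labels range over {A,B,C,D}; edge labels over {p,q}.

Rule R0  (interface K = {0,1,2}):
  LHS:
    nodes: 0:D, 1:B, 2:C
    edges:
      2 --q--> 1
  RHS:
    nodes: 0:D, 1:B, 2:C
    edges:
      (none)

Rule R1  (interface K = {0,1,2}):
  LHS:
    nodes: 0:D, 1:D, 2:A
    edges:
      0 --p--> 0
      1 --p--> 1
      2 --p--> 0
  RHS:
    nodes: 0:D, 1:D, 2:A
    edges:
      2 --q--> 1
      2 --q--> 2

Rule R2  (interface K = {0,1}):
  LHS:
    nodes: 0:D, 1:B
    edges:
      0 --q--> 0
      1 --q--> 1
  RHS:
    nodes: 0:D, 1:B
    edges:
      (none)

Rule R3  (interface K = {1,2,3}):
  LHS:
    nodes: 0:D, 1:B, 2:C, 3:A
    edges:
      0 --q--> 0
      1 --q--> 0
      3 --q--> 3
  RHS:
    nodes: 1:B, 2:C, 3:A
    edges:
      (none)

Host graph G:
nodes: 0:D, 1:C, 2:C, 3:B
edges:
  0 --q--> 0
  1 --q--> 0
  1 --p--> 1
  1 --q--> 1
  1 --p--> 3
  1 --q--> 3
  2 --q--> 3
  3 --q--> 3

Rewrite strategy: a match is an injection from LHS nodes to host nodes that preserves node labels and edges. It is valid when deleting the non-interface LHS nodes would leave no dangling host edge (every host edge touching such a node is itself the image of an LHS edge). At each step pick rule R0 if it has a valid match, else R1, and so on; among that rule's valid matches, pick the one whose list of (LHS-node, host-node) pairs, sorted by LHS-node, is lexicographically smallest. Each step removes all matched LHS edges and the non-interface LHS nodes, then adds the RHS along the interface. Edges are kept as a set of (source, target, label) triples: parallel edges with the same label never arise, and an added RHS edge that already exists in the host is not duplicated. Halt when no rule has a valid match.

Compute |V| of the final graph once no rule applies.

Answer: 4

Steps:
start.  V:4 E:8  edges: 0-q->0 1-q->0 1-p->1 1-q->1 1-p->3 1-q->3 2-q->3 3-q->3
1. fire R0 via {0↦0, 1↦3, 2↦1}  →  V:4 E:7  edges: 0-q->0 1-q->0 1-p->1 1-q->1 1-p->3 2-q->3 3-q->3
2. fire R0 via {0↦0, 1↦3, 2↦2}  →  V:4 E:6  edges: 0-q->0 1-q->0 1-p->1 1-q->1 1-p->3 3-q->3
3. fire R2 via {0↦0, 1↦3}  →  V:4 E:4  edges: 1-q->0 1-p->1 1-q->1 1-p->3
final graph: no rule applies after step 3
NF nodes: {0:D, 1:C, 2:C, 3:B}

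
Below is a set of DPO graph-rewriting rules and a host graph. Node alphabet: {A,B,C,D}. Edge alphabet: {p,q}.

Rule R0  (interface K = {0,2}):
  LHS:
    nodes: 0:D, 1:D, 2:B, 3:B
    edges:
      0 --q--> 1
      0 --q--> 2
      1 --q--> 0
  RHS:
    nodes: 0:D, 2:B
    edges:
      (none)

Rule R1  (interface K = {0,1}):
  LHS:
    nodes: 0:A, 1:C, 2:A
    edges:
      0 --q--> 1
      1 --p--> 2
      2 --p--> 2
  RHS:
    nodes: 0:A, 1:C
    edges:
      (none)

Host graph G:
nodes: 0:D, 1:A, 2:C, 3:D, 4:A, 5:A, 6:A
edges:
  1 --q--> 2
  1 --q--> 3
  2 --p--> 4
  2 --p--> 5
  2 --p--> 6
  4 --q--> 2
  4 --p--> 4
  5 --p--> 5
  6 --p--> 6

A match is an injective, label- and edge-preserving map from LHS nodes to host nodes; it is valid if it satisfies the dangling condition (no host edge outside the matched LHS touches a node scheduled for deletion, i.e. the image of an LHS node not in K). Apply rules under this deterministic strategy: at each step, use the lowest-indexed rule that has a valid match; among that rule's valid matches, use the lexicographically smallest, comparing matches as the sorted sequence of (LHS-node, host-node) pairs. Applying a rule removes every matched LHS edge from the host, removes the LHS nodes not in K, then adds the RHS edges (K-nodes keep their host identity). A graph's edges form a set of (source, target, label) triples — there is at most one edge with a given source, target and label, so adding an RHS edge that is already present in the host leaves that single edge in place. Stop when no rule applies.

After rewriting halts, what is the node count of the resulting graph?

[0] host  ⇒  7 nodes, 9 edges  {1-q->2 1-q->3 2-p->4 2-p->5 2-p->6 4-q->2 4-p->4 5-p->5 6-p->6}
[1] R1 @ {0↦1, 1↦2, 2↦5}  ⇒  6 nodes, 6 edges  {1-q->3 2-p->4 2-p->6 4-q->2 4-p->4 6-p->6}
[2] R1 @ {0↦4, 1↦2, 2↦6}  ⇒  5 nodes, 3 edges  {1-q->3 2-p->4 4-p->4}
halt: no rule applies after step 2
NF nodes: {0:D, 1:A, 2:C, 3:D, 4:A}

Answer: 5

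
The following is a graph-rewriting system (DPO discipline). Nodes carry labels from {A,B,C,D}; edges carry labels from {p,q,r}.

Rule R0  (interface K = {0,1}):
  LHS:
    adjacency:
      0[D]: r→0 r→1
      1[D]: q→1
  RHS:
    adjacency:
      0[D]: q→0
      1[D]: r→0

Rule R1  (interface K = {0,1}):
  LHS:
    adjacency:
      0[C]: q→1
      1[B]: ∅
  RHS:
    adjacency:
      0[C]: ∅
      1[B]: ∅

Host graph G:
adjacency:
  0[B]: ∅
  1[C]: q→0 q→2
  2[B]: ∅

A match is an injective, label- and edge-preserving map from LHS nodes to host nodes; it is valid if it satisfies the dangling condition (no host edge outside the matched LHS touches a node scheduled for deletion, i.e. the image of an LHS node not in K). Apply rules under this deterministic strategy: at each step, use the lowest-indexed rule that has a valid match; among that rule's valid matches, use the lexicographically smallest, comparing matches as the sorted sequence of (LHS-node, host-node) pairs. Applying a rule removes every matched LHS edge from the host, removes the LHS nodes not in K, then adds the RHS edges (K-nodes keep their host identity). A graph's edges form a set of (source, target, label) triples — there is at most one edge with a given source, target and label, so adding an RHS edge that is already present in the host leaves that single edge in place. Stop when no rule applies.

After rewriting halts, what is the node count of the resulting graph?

Answer: 3

Rewrite trace:
[0] host  ⇒  3 nodes, 2 edges  {1-q->0 1-q->2}
[1] R1 @ {0↦1, 1↦0}  ⇒  3 nodes, 1 edges  {1-q->2}
[2] R1 @ {0↦1, 1↦2}  ⇒  3 nodes, 0 edges  {∅}
halt: no rule applies after step 2
NF nodes: {0:B, 1:C, 2:B}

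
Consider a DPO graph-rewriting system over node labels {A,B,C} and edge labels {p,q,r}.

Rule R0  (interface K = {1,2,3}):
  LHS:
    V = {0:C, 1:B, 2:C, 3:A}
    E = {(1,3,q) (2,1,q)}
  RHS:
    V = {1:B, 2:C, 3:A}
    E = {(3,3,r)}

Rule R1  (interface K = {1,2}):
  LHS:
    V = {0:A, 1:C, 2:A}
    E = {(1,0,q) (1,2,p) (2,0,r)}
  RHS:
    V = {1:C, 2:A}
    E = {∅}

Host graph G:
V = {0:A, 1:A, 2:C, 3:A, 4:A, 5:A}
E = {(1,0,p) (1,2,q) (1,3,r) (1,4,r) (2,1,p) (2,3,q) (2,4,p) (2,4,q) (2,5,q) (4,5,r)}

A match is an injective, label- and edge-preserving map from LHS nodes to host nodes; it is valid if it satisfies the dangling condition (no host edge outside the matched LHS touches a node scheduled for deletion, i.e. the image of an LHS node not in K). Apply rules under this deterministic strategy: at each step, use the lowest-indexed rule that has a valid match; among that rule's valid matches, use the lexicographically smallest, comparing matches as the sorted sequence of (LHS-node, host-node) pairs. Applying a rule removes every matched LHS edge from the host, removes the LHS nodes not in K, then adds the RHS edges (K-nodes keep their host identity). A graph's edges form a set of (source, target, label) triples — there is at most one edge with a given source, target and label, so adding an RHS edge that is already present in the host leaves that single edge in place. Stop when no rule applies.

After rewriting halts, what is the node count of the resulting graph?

start.  V:6 E:10  edges: 1-p->0 1-q->2 1-r->3 1-r->4 2-p->1 2-q->3 2-p->4 2-q->4 2-q->5 4-r->5
1. fire R1 via {0↦3, 1↦2, 2↦1}  →  V:5 E:7  edges: 1-p->0 1-q->2 1-r->4 2-p->4 2-q->4 2-q->5 4-r->5
2. fire R1 via {0↦5, 1↦2, 2↦4}  →  V:4 E:4  edges: 1-p->0 1-q->2 1-r->4 2-q->4
halt: no rule applies after step 2
NF nodes: {0:A, 1:A, 2:C, 4:A}

Answer: 4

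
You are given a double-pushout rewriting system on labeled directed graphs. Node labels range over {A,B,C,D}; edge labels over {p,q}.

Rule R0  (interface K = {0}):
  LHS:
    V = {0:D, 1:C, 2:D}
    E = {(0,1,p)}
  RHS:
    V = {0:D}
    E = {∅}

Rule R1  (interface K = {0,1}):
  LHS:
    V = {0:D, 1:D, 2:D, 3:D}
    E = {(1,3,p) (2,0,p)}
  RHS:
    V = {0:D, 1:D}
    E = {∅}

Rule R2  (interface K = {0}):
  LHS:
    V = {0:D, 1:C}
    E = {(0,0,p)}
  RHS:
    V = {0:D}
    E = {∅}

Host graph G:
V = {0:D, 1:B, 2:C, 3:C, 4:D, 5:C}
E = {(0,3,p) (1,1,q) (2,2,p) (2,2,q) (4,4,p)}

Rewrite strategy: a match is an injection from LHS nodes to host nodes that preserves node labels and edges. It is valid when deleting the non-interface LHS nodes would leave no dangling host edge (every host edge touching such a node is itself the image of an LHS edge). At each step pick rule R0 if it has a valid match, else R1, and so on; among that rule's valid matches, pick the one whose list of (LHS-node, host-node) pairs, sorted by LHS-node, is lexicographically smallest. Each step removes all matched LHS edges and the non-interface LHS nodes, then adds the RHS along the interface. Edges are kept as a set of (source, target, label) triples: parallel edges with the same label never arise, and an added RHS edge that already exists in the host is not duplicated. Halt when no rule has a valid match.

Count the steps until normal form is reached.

Answer: 2

Rewrite trace:
[0] host  ⇒  6 nodes, 5 edges  {0-p->3 1-q->1 2-p->2 2-q->2 4-p->4}
[1] R2 @ {0↦4, 1↦5}  ⇒  5 nodes, 4 edges  {0-p->3 1-q->1 2-p->2 2-q->2}
[2] R0 @ {0↦0, 1↦3, 2↦4}  ⇒  3 nodes, 3 edges  {1-q->1 2-p->2 2-q->2}
normal form: no rule applies after step 2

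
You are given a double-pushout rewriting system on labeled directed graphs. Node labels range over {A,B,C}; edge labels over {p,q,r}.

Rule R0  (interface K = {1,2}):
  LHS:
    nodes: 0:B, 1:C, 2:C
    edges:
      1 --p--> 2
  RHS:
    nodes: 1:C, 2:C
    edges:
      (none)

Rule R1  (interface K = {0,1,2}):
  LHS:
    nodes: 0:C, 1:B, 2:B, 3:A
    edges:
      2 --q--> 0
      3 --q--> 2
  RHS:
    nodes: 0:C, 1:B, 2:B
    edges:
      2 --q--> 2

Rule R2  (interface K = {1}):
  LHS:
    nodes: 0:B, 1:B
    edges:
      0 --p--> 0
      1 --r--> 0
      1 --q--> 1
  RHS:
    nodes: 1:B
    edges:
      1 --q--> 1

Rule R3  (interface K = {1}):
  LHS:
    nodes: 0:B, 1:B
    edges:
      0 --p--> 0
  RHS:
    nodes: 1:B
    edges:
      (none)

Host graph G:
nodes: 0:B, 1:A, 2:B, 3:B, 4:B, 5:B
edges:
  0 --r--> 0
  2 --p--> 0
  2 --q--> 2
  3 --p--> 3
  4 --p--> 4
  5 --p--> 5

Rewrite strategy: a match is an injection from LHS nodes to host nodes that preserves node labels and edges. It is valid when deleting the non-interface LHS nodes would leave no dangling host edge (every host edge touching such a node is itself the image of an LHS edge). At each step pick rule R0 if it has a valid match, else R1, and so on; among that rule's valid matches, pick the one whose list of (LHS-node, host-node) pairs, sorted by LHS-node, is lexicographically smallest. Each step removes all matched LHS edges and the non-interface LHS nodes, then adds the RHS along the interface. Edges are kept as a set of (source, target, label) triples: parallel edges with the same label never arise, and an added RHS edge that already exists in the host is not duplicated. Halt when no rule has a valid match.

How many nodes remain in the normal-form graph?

Answer: 3

Derivation:
initial: |V|=6 |E|=6  E = 0-r->0 2-p->0 2-q->2 3-p->3 4-p->4 5-p->5
step 1: apply R3 at {0↦3, 1↦0}  → |V|=5 |E|=5  E = 0-r->0 2-p->0 2-q->2 4-p->4 5-p->5
step 2: apply R3 at {0↦4, 1↦0}  → |V|=4 |E|=4  E = 0-r->0 2-p->0 2-q->2 5-p->5
step 3: apply R3 at {0↦5, 1↦0}  → |V|=3 |E|=3  E = 0-r->0 2-p->0 2-q->2
halt: no rule applies after step 3
NF nodes: {0:B, 1:A, 2:B}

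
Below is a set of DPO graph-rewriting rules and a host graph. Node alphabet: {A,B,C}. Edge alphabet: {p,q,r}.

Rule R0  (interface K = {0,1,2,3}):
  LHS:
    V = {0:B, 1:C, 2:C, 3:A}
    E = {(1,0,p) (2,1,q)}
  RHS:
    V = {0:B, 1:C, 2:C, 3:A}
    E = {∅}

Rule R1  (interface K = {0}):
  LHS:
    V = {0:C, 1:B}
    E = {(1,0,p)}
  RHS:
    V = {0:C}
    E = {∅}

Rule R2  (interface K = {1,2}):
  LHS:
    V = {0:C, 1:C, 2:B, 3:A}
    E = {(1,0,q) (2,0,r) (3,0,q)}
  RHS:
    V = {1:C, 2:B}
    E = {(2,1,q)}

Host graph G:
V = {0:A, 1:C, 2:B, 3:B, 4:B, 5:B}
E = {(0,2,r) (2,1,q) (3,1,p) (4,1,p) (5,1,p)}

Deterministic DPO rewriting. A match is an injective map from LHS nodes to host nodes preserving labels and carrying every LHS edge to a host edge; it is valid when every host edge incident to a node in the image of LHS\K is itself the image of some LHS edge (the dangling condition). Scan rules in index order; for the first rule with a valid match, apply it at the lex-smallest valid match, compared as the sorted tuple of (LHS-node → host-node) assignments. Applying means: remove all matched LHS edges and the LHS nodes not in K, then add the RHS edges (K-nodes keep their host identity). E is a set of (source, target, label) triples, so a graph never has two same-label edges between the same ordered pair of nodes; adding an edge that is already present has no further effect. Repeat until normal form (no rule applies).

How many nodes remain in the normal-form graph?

Answer: 3

Steps:
start.  V:6 E:5  edges: 0-r->2 2-q->1 3-p->1 4-p->1 5-p->1
1. fire R1 via {0↦1, 1↦3}  →  V:5 E:4  edges: 0-r->2 2-q->1 4-p->1 5-p->1
2. fire R1 via {0↦1, 1↦4}  →  V:4 E:3  edges: 0-r->2 2-q->1 5-p->1
3. fire R1 via {0↦1, 1↦5}  →  V:3 E:2  edges: 0-r->2 2-q->1
final graph: no rule applies after step 3
NF nodes: {0:A, 1:C, 2:B}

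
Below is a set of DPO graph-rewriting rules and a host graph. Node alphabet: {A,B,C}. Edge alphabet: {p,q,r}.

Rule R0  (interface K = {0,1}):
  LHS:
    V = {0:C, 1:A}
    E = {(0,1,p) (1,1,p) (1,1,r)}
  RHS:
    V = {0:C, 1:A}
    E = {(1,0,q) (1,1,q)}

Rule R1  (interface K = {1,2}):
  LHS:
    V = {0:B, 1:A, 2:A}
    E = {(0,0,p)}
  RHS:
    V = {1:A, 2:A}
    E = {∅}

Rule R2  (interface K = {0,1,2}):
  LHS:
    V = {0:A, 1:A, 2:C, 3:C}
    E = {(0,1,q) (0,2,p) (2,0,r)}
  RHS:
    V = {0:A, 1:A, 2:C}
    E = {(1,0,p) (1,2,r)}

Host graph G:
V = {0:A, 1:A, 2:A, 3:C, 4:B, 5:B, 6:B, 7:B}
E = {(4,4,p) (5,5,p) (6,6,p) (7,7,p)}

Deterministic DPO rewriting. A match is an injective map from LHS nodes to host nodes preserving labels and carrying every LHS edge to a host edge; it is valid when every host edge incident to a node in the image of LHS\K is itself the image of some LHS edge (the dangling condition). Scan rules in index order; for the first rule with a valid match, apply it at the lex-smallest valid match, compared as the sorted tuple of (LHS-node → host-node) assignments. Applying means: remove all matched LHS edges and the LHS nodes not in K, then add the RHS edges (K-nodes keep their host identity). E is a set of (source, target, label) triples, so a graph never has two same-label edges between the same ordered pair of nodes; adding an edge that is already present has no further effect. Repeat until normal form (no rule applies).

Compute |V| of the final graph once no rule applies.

start.  V:8 E:4  edges: 4-p->4 5-p->5 6-p->6 7-p->7
1. fire R1 via {0↦4, 1↦0, 2↦1}  →  V:7 E:3  edges: 5-p->5 6-p->6 7-p->7
2. fire R1 via {0↦5, 1↦0, 2↦1}  →  V:6 E:2  edges: 6-p->6 7-p->7
3. fire R1 via {0↦6, 1↦0, 2↦1}  →  V:5 E:1  edges: 7-p->7
4. fire R1 via {0↦7, 1↦0, 2↦1}  →  V:4 E:0  edges: ∅
normal form: no rule applies after step 4
NF nodes: {0:A, 1:A, 2:A, 3:C}

Answer: 4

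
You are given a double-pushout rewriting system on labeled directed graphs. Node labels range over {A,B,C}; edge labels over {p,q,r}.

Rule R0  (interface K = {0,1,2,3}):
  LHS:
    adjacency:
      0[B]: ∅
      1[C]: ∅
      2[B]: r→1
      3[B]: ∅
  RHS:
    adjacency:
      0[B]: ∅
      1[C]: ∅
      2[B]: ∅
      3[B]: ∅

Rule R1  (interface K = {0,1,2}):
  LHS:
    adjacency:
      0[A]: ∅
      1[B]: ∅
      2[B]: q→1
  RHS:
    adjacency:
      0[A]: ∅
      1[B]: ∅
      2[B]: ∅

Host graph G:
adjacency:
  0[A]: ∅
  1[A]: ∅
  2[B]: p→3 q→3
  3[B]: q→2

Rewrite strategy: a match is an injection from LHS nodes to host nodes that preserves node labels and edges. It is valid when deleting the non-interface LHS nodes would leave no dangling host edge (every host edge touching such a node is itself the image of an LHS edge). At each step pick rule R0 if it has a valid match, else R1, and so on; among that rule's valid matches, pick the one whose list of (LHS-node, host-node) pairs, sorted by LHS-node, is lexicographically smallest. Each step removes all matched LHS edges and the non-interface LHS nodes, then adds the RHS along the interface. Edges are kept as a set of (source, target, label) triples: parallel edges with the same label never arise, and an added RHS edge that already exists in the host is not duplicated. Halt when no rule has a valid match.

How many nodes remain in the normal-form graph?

start.  V:4 E:3  edges: 2-p->3 2-q->3 3-q->2
1. fire R1 via {0↦0, 1↦2, 2↦3}  →  V:4 E:2  edges: 2-p->3 2-q->3
2. fire R1 via {0↦0, 1↦3, 2↦2}  →  V:4 E:1  edges: 2-p->3
final graph: no rule applies after step 2
NF nodes: {0:A, 1:A, 2:B, 3:B}

Answer: 4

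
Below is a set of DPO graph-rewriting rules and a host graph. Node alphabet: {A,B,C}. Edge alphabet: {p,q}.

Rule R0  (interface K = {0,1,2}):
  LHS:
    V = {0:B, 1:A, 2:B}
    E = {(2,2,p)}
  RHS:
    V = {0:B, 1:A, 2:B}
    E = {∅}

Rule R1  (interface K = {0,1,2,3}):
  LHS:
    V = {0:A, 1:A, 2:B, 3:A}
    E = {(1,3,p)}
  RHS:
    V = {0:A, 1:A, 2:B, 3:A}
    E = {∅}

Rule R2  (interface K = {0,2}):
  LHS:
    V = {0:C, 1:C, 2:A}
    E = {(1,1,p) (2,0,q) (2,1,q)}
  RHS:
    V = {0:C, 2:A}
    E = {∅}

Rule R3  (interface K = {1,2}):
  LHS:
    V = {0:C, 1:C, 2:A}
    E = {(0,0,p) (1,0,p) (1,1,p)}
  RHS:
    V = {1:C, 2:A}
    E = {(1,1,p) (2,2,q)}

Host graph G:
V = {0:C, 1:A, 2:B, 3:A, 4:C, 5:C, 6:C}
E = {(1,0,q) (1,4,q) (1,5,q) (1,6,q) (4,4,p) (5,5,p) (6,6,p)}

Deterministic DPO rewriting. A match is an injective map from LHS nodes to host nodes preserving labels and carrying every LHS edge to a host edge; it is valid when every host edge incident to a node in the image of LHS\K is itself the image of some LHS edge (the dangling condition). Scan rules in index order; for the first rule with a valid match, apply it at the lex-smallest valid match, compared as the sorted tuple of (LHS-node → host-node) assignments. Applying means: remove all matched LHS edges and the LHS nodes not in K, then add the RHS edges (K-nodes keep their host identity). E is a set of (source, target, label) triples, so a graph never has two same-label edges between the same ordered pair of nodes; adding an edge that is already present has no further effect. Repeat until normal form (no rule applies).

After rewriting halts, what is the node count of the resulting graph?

initial: |V|=7 |E|=7  E = 1-q->0 1-q->4 1-q->5 1-q->6 4-p->4 5-p->5 6-p->6
step 1: apply R2 at {0↦0, 1↦4, 2↦1}  → |V|=6 |E|=4  E = 1-q->5 1-q->6 5-p->5 6-p->6
step 2: apply R2 at {0↦5, 1↦6, 2↦1}  → |V|=5 |E|=1  E = 5-p->5
halt: no rule applies after step 2
NF nodes: {0:C, 1:A, 2:B, 3:A, 5:C}

Answer: 5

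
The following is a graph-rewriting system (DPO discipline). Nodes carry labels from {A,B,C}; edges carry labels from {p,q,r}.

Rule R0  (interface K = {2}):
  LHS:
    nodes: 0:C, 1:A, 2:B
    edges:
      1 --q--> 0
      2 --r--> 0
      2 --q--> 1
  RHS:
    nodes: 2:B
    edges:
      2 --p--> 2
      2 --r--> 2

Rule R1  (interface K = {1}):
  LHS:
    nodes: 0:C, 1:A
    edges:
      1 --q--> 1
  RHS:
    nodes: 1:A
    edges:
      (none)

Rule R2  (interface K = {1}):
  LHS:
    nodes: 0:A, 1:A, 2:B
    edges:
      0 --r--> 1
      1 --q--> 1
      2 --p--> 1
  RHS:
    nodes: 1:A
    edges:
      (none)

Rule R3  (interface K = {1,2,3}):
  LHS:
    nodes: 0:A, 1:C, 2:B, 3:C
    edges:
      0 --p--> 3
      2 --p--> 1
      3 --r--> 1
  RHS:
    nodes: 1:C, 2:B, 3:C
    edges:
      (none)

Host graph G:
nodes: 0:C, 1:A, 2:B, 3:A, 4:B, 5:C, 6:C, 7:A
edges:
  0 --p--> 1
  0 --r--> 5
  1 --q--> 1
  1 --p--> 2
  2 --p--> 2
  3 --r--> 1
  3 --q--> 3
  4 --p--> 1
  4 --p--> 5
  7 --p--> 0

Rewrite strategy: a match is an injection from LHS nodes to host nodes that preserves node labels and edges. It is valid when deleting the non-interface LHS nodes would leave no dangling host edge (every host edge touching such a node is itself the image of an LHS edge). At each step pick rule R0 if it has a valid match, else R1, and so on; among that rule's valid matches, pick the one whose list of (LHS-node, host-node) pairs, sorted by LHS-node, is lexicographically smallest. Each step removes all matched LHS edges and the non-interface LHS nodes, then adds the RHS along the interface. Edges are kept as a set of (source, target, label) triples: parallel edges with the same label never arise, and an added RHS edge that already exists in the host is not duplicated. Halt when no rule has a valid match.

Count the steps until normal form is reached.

[0] host  ⇒  8 nodes, 10 edges  {0-p->1 0-r->5 1-q->1 1-p->2 2-p->2 3-r->1 3-q->3 4-p->1 4-p->5 7-p->0}
[1] R1 @ {0↦6, 1↦1}  ⇒  7 nodes, 9 edges  {0-p->1 0-r->5 1-p->2 2-p->2 3-r->1 3-q->3 4-p->1 4-p->5 7-p->0}
[2] R3 @ {0↦7, 1↦5, 2↦4, 3↦0}  ⇒  6 nodes, 6 edges  {0-p->1 1-p->2 2-p->2 3-r->1 3-q->3 4-p->1}
[3] R1 @ {0↦5, 1↦3}  ⇒  5 nodes, 5 edges  {0-p->1 1-p->2 2-p->2 3-r->1 4-p->1}
final graph: no rule applies after step 3

Answer: 3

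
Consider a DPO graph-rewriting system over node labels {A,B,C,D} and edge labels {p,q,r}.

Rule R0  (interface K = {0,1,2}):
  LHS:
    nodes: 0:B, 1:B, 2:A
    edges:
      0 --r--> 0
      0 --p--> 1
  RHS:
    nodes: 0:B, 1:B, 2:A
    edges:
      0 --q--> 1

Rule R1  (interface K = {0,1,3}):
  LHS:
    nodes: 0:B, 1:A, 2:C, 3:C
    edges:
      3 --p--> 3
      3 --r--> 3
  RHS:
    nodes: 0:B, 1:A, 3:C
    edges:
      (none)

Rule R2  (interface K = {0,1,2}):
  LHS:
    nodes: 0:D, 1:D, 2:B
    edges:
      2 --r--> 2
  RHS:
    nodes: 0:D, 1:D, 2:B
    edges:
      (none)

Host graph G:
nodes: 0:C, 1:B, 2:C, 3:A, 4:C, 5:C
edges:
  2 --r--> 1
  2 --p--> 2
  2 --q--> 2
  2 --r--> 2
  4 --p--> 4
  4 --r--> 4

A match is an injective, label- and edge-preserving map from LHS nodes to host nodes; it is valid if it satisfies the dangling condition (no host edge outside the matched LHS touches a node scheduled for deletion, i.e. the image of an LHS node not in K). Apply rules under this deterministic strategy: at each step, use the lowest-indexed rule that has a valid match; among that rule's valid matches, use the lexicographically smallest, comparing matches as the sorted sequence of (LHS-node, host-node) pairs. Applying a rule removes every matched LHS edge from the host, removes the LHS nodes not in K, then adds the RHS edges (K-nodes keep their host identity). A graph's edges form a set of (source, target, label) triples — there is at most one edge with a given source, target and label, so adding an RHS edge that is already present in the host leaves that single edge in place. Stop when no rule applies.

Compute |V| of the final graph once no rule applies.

start.  V:6 E:6  edges: 2-r->1 2-p->2 2-q->2 2-r->2 4-p->4 4-r->4
1. fire R1 via {0↦1, 1↦3, 2↦0, 3↦2}  →  V:5 E:4  edges: 2-r->1 2-q->2 4-p->4 4-r->4
2. fire R1 via {0↦1, 1↦3, 2↦5, 3↦4}  →  V:4 E:2  edges: 2-r->1 2-q->2
normal form: no rule applies after step 2
NF nodes: {1:B, 2:C, 3:A, 4:C}

Answer: 4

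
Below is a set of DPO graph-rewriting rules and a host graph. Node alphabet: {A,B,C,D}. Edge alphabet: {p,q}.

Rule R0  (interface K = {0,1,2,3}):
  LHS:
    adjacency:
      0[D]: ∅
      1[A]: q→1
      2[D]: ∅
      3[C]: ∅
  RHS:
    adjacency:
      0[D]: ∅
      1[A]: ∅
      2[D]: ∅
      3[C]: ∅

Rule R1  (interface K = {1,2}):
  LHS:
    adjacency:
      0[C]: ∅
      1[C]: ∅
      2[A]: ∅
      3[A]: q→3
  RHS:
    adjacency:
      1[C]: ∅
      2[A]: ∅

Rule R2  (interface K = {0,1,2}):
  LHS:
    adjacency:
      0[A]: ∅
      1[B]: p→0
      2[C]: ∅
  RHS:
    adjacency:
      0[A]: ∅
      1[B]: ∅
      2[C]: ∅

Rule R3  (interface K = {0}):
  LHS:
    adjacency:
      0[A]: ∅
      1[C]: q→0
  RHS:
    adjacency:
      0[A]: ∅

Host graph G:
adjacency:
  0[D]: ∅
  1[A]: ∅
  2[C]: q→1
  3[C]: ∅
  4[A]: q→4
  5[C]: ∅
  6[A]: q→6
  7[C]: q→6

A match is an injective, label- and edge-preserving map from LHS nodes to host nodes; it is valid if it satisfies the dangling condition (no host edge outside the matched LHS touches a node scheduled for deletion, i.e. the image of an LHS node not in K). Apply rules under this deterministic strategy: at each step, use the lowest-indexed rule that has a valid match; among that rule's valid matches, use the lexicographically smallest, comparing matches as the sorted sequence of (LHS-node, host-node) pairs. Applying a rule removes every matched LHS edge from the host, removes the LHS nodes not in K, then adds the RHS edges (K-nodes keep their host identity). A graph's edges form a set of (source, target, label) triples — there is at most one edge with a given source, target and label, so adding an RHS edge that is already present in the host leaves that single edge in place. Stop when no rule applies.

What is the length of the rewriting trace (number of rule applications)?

Answer: 3

Derivation:
initial: |V|=8 |E|=4  E = 2-q->1 4-q->4 6-q->6 7-q->6
step 1: apply R1 at {0↦3, 1↦2, 2↦1, 3↦4}  → |V|=6 |E|=3  E = 2-q->1 6-q->6 7-q->6
step 2: apply R3 at {0↦1, 1↦2}  → |V|=5 |E|=2  E = 6-q->6 7-q->6
step 3: apply R3 at {0↦6, 1↦7}  → |V|=4 |E|=1  E = 6-q->6
final graph: no rule applies after step 3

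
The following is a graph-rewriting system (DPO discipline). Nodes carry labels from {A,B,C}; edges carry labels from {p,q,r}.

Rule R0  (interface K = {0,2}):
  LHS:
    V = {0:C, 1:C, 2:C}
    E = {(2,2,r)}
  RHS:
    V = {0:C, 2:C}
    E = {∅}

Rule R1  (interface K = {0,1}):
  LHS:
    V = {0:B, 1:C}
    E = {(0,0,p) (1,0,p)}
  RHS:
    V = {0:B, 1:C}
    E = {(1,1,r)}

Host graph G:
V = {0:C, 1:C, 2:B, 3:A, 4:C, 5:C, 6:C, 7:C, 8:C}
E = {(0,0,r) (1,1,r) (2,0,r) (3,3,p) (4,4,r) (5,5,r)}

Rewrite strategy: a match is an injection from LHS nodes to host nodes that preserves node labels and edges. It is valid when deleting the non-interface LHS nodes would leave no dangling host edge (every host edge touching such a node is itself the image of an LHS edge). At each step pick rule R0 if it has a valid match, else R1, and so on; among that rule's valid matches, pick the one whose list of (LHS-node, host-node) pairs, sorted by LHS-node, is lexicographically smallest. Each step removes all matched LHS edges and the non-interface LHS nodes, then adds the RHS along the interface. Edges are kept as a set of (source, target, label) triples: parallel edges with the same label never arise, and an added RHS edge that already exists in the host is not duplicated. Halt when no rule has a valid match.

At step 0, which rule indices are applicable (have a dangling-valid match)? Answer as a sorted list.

R0: 60 valid matches — {0↦0, 1↦6, 2↦1}, {0↦0, 1↦6, 2↦4}, {0↦0, 1↦6, 2↦5} (+57 more)
R1: no valid match — LHS pattern not found

Answer: [R0]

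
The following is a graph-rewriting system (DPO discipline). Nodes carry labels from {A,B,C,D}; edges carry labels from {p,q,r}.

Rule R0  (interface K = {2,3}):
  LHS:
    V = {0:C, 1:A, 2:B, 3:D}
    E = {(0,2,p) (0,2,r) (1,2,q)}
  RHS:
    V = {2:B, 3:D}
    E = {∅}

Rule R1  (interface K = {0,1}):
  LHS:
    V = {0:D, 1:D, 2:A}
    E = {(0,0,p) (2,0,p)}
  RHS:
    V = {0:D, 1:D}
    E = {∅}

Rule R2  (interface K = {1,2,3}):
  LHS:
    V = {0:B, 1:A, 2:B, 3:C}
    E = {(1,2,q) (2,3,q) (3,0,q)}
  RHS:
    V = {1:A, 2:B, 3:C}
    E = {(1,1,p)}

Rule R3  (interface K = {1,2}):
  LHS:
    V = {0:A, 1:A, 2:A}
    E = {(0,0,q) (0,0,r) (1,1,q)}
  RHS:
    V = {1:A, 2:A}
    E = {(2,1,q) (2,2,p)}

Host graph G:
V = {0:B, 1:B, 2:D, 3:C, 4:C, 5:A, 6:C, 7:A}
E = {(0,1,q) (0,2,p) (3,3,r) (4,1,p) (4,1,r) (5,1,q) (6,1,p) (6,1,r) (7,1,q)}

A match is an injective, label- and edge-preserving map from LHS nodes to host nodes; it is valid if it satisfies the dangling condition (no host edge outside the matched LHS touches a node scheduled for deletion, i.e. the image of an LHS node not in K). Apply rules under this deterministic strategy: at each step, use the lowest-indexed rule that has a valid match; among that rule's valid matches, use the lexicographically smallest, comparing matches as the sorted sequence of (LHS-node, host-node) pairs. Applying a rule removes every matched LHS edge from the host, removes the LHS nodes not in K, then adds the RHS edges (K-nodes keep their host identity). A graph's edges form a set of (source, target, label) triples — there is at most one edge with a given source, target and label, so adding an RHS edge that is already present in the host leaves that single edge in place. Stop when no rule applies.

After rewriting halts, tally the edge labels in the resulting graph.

Answer: p:1 q:1 r:1

Steps:
initial: |V|=8 |E|=9  E = 0-q->1 0-p->2 3-r->3 4-p->1 4-r->1 5-q->1 6-p->1 6-r->1 7-q->1
step 1: apply R0 at {0↦4, 1↦5, 2↦1, 3↦2}  → |V|=6 |E|=6  E = 0-q->1 0-p->2 3-r->3 6-p->1 6-r->1 7-q->1
step 2: apply R0 at {0↦6, 1↦7, 2↦1, 3↦2}  → |V|=4 |E|=3  E = 0-q->1 0-p->2 3-r->3
halt: no rule applies after step 2
NF edges: [(0, 1, 'q'), (0, 2, 'p'), (3, 3, 'r')]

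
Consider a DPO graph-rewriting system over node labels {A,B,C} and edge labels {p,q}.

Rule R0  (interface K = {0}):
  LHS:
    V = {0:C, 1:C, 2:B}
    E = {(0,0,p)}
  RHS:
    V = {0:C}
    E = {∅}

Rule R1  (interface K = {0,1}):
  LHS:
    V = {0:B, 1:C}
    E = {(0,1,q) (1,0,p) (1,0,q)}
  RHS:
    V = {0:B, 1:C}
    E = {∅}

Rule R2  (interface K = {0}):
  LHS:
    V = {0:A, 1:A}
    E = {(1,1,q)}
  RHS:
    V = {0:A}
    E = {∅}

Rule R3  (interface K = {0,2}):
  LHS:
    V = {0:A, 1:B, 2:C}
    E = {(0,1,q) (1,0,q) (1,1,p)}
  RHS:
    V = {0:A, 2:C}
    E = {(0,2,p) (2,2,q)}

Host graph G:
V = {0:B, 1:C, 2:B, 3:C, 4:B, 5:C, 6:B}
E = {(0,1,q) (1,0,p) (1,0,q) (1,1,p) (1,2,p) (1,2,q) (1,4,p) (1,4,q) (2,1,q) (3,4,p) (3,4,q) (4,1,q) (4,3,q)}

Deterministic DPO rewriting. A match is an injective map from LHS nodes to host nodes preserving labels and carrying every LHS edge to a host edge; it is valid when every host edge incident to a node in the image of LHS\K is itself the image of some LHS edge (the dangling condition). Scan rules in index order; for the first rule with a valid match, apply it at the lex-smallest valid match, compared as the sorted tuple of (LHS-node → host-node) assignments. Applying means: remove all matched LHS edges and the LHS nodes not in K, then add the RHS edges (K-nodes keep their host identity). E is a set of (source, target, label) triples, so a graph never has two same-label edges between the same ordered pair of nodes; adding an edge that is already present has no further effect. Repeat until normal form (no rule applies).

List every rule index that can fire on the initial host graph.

Answer: [R0,R1]

Rewrite trace:
R0: 1 valid match — {0↦1, 1↦5, 2↦6}
R1: 4 valid matches — {0↦0, 1↦1}, {0↦2, 1↦1}, {0↦4, 1↦1} (+1 more)
R2: no valid match — LHS pattern not found
R3: no valid match — LHS pattern not found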